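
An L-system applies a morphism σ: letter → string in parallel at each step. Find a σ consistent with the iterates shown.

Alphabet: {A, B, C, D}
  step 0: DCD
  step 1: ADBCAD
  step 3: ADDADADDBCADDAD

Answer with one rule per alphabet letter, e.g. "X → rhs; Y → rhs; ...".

  step 0 ⇒ step 1: DCD ⇒ AD·BC·AD
    C ↦ BC
    D ↦ AD
    A ↦ D  (constrained at step 1)
    B ↦ D  (constrained at step 1)

A->D, B->D, C->BC, D->AD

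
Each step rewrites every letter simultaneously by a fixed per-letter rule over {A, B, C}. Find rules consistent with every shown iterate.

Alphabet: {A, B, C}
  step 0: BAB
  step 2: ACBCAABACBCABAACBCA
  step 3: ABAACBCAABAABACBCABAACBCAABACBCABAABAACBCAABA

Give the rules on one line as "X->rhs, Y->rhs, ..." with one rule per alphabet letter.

  step 2 ⇒ step 3: ACBCAABACBCABAACBCA ⇒ ABA·A·CBC·A·ABA·ABA·CBC·ABA·A·CBC·A·ABA·CBC·ABA·ABA·A·CBC·A·ABA
    A ↦ ABA
    B ↦ CBC
    C ↦ A

A->ABA, B->CBC, C->A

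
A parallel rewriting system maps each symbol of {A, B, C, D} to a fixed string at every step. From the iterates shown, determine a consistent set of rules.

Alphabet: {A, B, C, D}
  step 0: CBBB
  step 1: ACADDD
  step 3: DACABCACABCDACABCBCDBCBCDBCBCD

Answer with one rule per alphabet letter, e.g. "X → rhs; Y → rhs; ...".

A->BC, B->D, C->ACA, D->AAB

  step 0 ⇒ step 1: CBBB ⇒ ACA·D·D·D
    B ↦ D
    C ↦ ACA
    A ↦ BC  (constrained at step 1)
    D ↦ AAB  (constrained at step 1)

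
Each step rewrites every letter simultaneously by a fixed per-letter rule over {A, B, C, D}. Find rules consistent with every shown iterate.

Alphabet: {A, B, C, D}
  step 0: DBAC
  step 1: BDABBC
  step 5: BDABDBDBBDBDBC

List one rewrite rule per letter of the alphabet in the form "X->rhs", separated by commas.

A->AB, B->D, C->BC, D->B

  step 0 ⇒ step 1: DBAC ⇒ B·D·AB·BC
    A ↦ AB
    B ↦ D
    C ↦ BC
    D ↦ B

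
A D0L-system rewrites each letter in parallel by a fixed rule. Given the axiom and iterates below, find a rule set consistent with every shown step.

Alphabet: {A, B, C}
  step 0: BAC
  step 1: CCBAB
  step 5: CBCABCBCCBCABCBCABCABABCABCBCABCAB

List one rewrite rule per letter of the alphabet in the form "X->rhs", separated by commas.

  step 0 ⇒ step 1: BAC ⇒ C·CB·AB
    A ↦ CB
    B ↦ C
    C ↦ AB

A->CB, B->C, C->AB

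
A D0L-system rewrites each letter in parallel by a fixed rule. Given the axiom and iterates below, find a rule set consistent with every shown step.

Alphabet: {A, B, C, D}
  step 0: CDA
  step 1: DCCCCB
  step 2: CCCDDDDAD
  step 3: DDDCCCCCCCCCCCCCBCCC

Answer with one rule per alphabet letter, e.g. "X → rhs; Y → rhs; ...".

  step 2 ⇒ step 3: CCCDDDDAD ⇒ D·D·D·CCC·CCC·CCC·CCC·CB·CCC
    A ↦ CB
    C ↦ D
    D ↦ CCC
  step 1 ⇒ step 2: DCCCCB ⇒ CCC·D·D·D·D·AD
    B ↦ AD

A->CB, B->AD, C->D, D->CCC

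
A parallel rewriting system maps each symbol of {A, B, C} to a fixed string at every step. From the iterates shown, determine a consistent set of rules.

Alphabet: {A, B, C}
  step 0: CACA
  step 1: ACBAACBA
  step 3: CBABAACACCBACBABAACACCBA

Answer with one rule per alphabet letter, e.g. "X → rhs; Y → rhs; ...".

  step 0 ⇒ step 1: CACA ⇒ AC·BA·AC·BA
    A ↦ BA
    C ↦ AC
    B ↦ C  (constrained at step 1)

A->BA, B->C, C->AC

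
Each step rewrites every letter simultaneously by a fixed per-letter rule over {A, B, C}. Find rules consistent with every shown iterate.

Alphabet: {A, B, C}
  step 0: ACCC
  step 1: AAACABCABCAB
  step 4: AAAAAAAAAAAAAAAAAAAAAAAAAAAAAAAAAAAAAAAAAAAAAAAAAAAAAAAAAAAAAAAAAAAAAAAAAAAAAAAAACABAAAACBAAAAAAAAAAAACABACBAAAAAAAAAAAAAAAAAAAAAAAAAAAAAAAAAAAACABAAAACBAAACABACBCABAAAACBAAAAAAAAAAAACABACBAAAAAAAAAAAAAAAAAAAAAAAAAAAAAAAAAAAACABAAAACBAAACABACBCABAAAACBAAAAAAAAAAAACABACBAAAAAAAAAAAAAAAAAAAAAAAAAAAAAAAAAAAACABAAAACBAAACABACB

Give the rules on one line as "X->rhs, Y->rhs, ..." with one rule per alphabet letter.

A->AAA, B->ACB, C->CAB

  step 0 ⇒ step 1: ACCC ⇒ AAA·CAB·CAB·CAB
    A ↦ AAA
    C ↦ CAB
    B ↦ ACB  (constrained at step 1)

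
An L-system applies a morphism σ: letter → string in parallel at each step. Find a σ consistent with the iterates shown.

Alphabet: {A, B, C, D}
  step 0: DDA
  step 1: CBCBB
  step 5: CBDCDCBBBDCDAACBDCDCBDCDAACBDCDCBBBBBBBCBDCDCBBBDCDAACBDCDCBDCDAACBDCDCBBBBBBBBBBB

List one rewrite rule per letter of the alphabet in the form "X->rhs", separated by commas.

  step 0 ⇒ step 1: DDA ⇒ CB·CB·B
    A ↦ B
    D ↦ CB
    B ↦ AA  (constrained at step 1)
    C ↦ DCD  (constrained at step 1)

A->B, B->AA, C->DCD, D->CB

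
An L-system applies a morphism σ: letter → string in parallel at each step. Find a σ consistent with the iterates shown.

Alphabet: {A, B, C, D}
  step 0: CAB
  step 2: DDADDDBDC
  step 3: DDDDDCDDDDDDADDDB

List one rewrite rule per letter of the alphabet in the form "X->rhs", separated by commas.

  step 2 ⇒ step 3: DDADDDBDC ⇒ DD·DD·DC·DD·DD·DD·A·DD·DB
    A ↦ DC
    B ↦ A
    C ↦ DB
    D ↦ DD

A->DC, B->A, C->DB, D->DD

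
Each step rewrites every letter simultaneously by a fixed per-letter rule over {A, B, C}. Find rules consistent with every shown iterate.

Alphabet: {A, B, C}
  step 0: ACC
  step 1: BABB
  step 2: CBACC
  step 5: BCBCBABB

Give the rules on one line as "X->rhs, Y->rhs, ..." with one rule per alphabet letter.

  step 1 ⇒ step 2: BABB ⇒ C·BA·C·C
    A ↦ BA
    B ↦ C
  step 0 ⇒ step 1: ACC ⇒ BA·B·B
    C ↦ B

A->BA, B->C, C->B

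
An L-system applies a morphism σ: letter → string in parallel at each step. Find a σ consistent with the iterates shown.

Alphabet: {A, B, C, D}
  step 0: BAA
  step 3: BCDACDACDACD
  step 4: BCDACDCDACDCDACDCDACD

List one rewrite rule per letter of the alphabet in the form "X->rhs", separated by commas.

A->C, B->BC, C->D, D->ACD

  step 3 ⇒ step 4: BCDACDACDACD ⇒ BC·D·ACD·C·D·ACD·C·D·ACD·C·D·ACD
    A ↦ C
    B ↦ BC
    C ↦ D
    D ↦ ACD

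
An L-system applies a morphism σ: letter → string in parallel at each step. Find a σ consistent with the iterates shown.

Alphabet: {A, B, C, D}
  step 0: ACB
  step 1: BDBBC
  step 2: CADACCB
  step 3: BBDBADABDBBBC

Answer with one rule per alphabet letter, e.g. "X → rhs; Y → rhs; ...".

A->BDB, B->C, C->B, D->ADA

  step 2 ⇒ step 3: CADACCB ⇒ B·BDB·ADA·BDB·B·B·C
    A ↦ BDB
    B ↦ C
    C ↦ B
    D ↦ ADA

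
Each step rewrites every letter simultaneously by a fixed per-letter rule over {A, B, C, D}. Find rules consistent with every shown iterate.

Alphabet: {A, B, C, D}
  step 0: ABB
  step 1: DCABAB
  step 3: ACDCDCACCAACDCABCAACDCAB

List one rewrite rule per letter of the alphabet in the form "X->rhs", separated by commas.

A->DC, B->AB, C->AC, D->CA

  step 0 ⇒ step 1: ABB ⇒ DC·AB·AB
    A ↦ DC
    B ↦ AB
    C ↦ AC  (constrained at step 1)
    D ↦ CA  (constrained at step 1)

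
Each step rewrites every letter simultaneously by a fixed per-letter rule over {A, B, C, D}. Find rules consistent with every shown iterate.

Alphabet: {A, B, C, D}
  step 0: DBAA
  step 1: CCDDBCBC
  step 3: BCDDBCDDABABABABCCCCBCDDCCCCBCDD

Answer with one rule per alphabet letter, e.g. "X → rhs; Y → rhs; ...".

  step 0 ⇒ step 1: DBAA ⇒ CC·DD·BC·BC
    A ↦ BC
    B ↦ DD
    D ↦ CC
    C ↦ AB  (constrained at step 1)

A->BC, B->DD, C->AB, D->CC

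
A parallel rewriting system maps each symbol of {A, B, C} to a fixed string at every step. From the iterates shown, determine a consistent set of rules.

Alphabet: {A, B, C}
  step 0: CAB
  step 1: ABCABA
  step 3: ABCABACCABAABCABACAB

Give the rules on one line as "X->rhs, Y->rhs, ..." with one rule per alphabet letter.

A->C, B->ABA, C->AB

  step 0 ⇒ step 1: CAB ⇒ AB·C·ABA
    A ↦ C
    B ↦ ABA
    C ↦ AB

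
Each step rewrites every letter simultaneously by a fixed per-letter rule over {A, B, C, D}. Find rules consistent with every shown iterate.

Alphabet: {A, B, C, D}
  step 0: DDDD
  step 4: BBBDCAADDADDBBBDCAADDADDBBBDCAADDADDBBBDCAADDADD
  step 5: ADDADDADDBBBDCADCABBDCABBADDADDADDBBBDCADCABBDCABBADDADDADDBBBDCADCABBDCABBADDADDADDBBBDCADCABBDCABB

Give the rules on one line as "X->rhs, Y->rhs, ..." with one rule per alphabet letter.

  step 4 ⇒ step 5: BBBDCAADDADDBBBDCAADDADDBBBDCAADDADDBBBDCAADDADD ⇒ ADD·ADD·ADD·B·BB·DCA·DCA·B·B·DCA·B·B·ADD·ADD·ADD·B·BB·DCA·DCA·B·B·DCA·B·B·ADD·ADD·ADD·B·BB·DCA·DCA·B·B·DCA·B·B·ADD·ADD·ADD·B·BB·DCA·DCA·B·B·DCA·B·B
    A ↦ DCA
    B ↦ ADD
    C ↦ BB
    D ↦ B

A->DCA, B->ADD, C->BB, D->B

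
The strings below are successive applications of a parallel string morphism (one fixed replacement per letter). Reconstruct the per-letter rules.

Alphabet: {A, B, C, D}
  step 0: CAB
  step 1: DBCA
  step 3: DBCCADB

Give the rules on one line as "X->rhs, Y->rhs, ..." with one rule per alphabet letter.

  step 0 ⇒ step 1: CAB ⇒ DB·C·A
    A ↦ C
    B ↦ A
    C ↦ DB
    D ↦ C  (constrained at step 1)

A->C, B->A, C->DB, D->C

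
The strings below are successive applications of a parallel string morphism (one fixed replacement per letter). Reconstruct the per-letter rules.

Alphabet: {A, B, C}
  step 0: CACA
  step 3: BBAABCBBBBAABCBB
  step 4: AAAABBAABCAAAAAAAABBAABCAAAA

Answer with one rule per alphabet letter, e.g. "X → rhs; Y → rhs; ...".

A->B, B->AA, C->BC

  step 3 ⇒ step 4: BBAABCBBBBAABCBB ⇒ AA·AA·B·B·AA·BC·AA·AA·AA·AA·B·B·AA·BC·AA·AA
    A ↦ B
    B ↦ AA
    C ↦ BC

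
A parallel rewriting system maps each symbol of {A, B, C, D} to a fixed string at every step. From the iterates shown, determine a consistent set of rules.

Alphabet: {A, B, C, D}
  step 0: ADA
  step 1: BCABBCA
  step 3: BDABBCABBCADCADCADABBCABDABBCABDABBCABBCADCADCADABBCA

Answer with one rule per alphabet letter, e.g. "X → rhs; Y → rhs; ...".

A->BCA, B->DCA, C->DAB, D->B

  step 0 ⇒ step 1: ADA ⇒ BCA·B·BCA
    A ↦ BCA
    D ↦ B
    B ↦ DCA  (constrained at step 1)
    C ↦ DAB  (constrained at step 1)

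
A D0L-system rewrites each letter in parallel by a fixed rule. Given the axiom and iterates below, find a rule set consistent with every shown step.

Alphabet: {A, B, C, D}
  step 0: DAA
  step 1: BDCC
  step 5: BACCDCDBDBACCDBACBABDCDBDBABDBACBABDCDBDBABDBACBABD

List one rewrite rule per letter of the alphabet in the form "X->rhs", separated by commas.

A->C, B->BA, C->CD, D->BD

  step 0 ⇒ step 1: DAA ⇒ BD·C·C
    A ↦ C
    D ↦ BD
    B ↦ BA  (constrained at step 1)
    C ↦ CD  (constrained at step 1)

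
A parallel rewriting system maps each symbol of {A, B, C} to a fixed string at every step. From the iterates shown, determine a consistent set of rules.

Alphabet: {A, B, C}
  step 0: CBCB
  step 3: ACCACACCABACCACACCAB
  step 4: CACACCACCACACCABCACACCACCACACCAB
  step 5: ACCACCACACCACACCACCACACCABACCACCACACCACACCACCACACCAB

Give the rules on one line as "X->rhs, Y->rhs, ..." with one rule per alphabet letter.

  step 4 ⇒ step 5: CACACCACCACACCABCACACCACCACACCAB ⇒ AC·C·AC·C·AC·AC·C·AC·AC·C·AC·C·AC·AC·C·AB·AC·C·AC·C·AC·AC·C·AC·AC·C·AC·C·AC·AC·C·AB
    A ↦ C
    B ↦ AB
    C ↦ AC

A->C, B->AB, C->AC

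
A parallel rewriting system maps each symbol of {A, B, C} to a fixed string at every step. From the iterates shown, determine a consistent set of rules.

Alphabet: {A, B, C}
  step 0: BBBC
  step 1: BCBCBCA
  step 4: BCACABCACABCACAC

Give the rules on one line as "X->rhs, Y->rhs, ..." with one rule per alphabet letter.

A->C, B->BC, C->A

  step 0 ⇒ step 1: BBBC ⇒ BC·BC·BC·A
    B ↦ BC
    C ↦ A
    A ↦ C  (constrained at step 1)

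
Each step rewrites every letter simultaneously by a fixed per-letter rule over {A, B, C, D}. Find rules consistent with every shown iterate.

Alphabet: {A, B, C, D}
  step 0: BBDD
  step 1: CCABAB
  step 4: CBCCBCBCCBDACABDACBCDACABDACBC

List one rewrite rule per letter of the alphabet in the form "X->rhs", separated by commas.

A->DA, B->C, C->CB, D->AB

  step 0 ⇒ step 1: BBDD ⇒ C·C·AB·AB
    B ↦ C
    D ↦ AB
    A ↦ DA  (constrained at step 1)
    C ↦ CB  (constrained at step 1)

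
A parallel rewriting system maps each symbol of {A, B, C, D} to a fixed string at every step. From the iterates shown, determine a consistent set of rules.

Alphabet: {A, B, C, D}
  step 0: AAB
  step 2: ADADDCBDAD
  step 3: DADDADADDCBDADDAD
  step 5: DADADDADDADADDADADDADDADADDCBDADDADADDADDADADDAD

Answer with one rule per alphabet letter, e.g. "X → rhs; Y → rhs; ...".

  step 2 ⇒ step 3: ADADDCBDAD ⇒ D·AD·D·AD·AD·D·CBD·AD·D·AD
    A ↦ D
    B ↦ CBD
    C ↦ D
    D ↦ AD

A->D, B->CBD, C->D, D->AD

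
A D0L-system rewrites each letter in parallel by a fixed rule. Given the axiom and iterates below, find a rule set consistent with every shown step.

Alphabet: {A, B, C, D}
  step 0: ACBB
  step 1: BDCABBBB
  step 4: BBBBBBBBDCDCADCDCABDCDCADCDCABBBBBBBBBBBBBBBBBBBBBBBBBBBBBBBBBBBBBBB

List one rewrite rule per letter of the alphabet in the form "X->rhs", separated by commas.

  step 0 ⇒ step 1: ACBB ⇒ B·DCA·BB·BB
    A ↦ B
    B ↦ BB
    C ↦ DCA
    D ↦ DC  (constrained at step 1)

A->B, B->BB, C->DCA, D->DC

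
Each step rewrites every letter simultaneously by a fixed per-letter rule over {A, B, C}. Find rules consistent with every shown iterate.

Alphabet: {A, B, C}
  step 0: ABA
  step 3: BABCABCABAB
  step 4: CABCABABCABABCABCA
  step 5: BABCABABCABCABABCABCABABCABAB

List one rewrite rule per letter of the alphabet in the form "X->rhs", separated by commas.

A->B, B->CA, C->BA

  step 4 ⇒ step 5: CABCABABCABABCABCA ⇒ BA·B·CA·BA·B·CA·B·CA·BA·B·CA·B·CA·BA·B·CA·BA·B
    A ↦ B
    B ↦ CA
    C ↦ BA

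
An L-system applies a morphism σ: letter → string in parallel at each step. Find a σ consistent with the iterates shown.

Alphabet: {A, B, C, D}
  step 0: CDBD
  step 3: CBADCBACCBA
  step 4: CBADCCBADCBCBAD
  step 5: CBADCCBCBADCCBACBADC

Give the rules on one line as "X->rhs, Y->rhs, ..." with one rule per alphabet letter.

  step 4 ⇒ step 5: CBADCCBADCBCBAD ⇒ CB·A·D·C·CB·CB·A·D·C·CB·A·CB·A·D·C
    A ↦ D
    B ↦ A
    C ↦ CB
    D ↦ C

A->D, B->A, C->CB, D->C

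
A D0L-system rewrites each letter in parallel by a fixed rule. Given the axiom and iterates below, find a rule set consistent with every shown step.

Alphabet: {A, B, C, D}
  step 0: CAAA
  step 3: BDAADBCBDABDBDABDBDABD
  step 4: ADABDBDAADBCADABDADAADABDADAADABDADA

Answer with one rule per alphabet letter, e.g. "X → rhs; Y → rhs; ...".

A->BD, B->AD, C->BC, D->A

  step 3 ⇒ step 4: BDAADBCBDABDBDABDBDABD ⇒ AD·A·BD·BD·A·AD·BC·AD·A·BD·AD·A·AD·A·BD·AD·A·AD·A·BD·AD·A
    A ↦ BD
    B ↦ AD
    C ↦ BC
    D ↦ A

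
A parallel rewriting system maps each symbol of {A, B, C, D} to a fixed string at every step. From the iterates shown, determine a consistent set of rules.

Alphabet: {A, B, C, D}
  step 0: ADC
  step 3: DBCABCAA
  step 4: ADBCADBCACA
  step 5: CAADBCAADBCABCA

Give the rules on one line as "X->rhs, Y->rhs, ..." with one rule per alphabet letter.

  step 4 ⇒ step 5: ADBCADBCACA ⇒ CA·A·D·B·CA·A·D·B·CA·B·CA
    A ↦ CA
    B ↦ D
    C ↦ B
    D ↦ A

A->CA, B->D, C->B, D->A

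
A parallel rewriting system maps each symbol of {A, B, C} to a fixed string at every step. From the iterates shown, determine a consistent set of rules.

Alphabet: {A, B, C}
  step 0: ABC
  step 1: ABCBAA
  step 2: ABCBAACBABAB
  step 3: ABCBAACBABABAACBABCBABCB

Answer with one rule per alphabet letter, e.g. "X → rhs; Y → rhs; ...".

A->AB, B->CB, C->AA

  step 2 ⇒ step 3: ABCBAACBABAB ⇒ AB·CB·AA·CB·AB·AB·AA·CB·AB·CB·AB·CB
    A ↦ AB
    B ↦ CB
    C ↦ AA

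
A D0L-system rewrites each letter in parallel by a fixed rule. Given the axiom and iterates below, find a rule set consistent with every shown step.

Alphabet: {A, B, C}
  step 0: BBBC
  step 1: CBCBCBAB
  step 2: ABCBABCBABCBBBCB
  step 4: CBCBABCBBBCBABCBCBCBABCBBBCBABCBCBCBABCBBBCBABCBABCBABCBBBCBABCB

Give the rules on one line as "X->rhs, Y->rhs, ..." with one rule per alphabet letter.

  step 1 ⇒ step 2: CBCBCBAB ⇒ AB·CB·AB·CB·AB·CB·BB·CB
    A ↦ BB
    B ↦ CB
    C ↦ AB

A->BB, B->CB, C->AB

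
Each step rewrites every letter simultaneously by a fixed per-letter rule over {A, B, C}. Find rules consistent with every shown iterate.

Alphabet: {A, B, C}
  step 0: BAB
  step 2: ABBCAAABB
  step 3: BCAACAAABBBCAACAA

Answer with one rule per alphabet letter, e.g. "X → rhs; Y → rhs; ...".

A->B, B->CAA, C->A

  step 2 ⇒ step 3: ABBCAAABB ⇒ B·CAA·CAA·A·B·B·B·CAA·CAA
    A ↦ B
    B ↦ CAA
    C ↦ A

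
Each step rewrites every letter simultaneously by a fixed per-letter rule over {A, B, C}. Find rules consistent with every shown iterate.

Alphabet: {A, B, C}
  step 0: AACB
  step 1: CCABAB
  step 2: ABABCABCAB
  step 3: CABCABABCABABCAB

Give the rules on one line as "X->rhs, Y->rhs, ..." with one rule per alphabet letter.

  step 2 ⇒ step 3: ABABCABCAB ⇒ C·AB·C·AB·AB·C·AB·AB·C·AB
    A ↦ C
    B ↦ AB
    C ↦ AB

A->C, B->AB, C->AB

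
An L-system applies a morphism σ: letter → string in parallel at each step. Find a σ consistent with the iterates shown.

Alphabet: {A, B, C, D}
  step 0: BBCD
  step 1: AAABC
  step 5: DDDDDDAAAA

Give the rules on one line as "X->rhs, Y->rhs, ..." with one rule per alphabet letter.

A->D, B->A, C->A, D->BC

  step 0 ⇒ step 1: BBCD ⇒ A·A·A·BC
    B ↦ A
    C ↦ A
    D ↦ BC
    A ↦ D  (constrained at step 1)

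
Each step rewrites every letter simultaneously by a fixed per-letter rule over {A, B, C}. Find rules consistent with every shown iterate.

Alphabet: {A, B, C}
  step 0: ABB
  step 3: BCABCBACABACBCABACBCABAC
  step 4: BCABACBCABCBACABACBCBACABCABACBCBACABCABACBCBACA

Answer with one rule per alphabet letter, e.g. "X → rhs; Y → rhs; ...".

  step 3 ⇒ step 4: BCABCBACABACBCABACBCABAC ⇒ BC·A·BAC·BC·A·BC·BAC·A·BAC·BC·BAC·A·BC·A·BAC·BC·BAC·A·BC·A·BAC·BC·BAC·A
    A ↦ BAC
    B ↦ BC
    C ↦ A

A->BAC, B->BC, C->A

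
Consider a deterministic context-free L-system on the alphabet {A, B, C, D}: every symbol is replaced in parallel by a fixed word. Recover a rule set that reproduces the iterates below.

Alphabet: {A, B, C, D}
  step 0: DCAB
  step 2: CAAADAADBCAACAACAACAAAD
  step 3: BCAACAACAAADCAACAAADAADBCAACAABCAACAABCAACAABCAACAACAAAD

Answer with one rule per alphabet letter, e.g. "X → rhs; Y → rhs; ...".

  step 2 ⇒ step 3: CAAADAADBCAACAACAACAAAD ⇒ B·CAA·CAA·CAA·AD·CAA·CAA·AD·AAD·B·CAA·CAA·B·CAA·CAA·B·CAA·CAA·B·CAA·CAA·CAA·AD
    A ↦ CAA
    B ↦ AAD
    C ↦ B
    D ↦ AD

A->CAA, B->AAD, C->B, D->AD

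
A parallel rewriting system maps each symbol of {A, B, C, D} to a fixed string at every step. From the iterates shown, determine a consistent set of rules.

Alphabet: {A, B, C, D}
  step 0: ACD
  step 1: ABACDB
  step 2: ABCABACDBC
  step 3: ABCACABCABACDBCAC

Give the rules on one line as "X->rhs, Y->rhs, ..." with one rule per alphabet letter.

A->AB, B->C, C->AC, D->DB

  step 2 ⇒ step 3: ABCABACDBC ⇒ AB·C·AC·AB·C·AB·AC·DB·C·AC
    A ↦ AB
    B ↦ C
    C ↦ AC
    D ↦ DB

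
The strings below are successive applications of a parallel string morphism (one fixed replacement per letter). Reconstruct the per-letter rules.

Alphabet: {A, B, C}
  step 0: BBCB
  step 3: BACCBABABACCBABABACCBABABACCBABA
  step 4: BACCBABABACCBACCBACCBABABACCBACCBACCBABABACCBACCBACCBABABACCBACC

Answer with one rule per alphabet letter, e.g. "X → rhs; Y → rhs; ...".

  step 3 ⇒ step 4: BACCBABABACCBABABACCBABABACCBABA ⇒ BA·CC·BA·BA·BA·CC·BA·CC·BA·CC·BA·BA·BA·CC·BA·CC·BA·CC·BA·BA·BA·CC·BA·CC·BA·CC·BA·BA·BA·CC·BA·CC
    A ↦ CC
    B ↦ BA
    C ↦ BA

A->CC, B->BA, C->BA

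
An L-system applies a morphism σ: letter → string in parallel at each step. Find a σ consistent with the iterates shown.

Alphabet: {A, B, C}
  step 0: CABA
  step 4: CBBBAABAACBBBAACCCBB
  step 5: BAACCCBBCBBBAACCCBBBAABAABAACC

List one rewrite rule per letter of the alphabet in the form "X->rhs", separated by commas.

  step 4 ⇒ step 5: CBBBAABAACBBBAACCCBB ⇒ BAA·C·C·C·B·B·C·B·B·BAA·C·C·C·B·B·BAA·BAA·BAA·C·C
    A ↦ B
    B ↦ C
    C ↦ BAA

A->B, B->C, C->BAA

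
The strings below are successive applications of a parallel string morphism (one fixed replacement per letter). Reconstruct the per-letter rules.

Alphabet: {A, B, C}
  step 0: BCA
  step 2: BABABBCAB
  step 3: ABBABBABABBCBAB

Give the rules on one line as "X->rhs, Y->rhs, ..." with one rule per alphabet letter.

  step 2 ⇒ step 3: BABABBCAB ⇒ AB·B·AB·B·AB·AB·BC·B·AB
    A ↦ B
    B ↦ AB
    C ↦ BC

A->B, B->AB, C->BC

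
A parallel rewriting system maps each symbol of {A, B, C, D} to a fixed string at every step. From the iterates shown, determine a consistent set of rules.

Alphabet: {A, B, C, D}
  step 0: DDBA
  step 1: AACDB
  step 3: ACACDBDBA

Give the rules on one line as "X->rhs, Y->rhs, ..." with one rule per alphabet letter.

  step 0 ⇒ step 1: DDBA ⇒ A·A·C·DB
    A ↦ DB
    B ↦ C
    D ↦ A
    C ↦ A  (constrained at step 1)

A->DB, B->C, C->A, D->A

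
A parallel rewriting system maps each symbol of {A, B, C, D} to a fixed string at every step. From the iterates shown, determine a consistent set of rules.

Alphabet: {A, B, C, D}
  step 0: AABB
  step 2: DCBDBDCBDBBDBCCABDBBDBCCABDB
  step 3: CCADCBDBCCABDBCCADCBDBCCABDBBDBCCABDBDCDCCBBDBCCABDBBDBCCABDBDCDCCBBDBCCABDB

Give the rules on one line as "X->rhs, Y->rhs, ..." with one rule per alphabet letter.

  step 2 ⇒ step 3: DCBDBDCBDBBDBCCABDBBDBCCABDB ⇒ CCA·DC·BDB·CCA·BDB·CCA·DC·BDB·CCA·BDB·BDB·CCA·BDB·DC·DC·CB·BDB·CCA·BDB·BDB·CCA·BDB·DC·DC·CB·BDB·CCA·BDB
    A ↦ CB
    B ↦ BDB
    C ↦ DC
    D ↦ CCA

A->CB, B->BDB, C->DC, D->CCA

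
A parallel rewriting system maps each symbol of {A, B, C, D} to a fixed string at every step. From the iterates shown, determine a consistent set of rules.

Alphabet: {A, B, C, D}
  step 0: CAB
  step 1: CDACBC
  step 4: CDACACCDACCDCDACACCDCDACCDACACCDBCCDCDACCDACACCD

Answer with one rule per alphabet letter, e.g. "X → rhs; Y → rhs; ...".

A->AC, B->BC, C->CD, D->AC

  step 0 ⇒ step 1: CAB ⇒ CD·AC·BC
    A ↦ AC
    B ↦ BC
    C ↦ CD
    D ↦ AC  (constrained at step 1)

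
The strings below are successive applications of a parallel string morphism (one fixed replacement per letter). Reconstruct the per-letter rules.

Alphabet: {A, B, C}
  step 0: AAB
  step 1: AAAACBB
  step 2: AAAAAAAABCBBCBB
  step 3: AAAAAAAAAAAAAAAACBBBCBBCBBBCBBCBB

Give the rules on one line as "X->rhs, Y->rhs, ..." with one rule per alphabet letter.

  step 2 ⇒ step 3: AAAAAAAABCBBCBB ⇒ AA·AA·AA·AA·AA·AA·AA·AA·CBB·B·CBB·CBB·B·CBB·CBB
    A ↦ AA
    B ↦ CBB
    C ↦ B

A->AA, B->CBB, C->B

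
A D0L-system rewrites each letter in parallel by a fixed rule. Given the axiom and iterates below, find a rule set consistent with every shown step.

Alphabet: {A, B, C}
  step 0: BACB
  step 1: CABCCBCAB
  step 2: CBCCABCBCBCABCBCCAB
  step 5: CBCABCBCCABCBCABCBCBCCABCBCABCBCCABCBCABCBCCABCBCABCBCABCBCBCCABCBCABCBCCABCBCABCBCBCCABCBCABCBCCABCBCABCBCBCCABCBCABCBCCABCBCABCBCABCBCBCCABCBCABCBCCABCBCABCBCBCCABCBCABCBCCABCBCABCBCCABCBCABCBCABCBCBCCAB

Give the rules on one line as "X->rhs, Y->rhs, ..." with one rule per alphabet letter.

A->C, B->CAB, C->CB

  step 1 ⇒ step 2: CABCCBCAB ⇒ CB·C·CAB·CB·CB·CAB·CB·C·CAB
    A ↦ C
    B ↦ CAB
    C ↦ CB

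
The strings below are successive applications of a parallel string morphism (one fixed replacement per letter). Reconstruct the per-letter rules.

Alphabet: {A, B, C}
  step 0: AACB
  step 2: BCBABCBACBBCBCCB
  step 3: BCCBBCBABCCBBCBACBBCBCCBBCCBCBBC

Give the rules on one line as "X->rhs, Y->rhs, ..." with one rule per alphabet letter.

A->BA, B->BC, C->CB

  step 2 ⇒ step 3: BCBABCBACBBCBCCB ⇒ BC·CB·BC·BA·BC·CB·BC·BA·CB·BC·BC·CB·BC·CB·CB·BC
    A ↦ BA
    B ↦ BC
    C ↦ CB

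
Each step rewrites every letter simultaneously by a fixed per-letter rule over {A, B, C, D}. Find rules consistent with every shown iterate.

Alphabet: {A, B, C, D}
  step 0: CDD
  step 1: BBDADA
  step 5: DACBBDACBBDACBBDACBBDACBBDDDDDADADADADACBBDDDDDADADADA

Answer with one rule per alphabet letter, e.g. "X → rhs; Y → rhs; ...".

  step 0 ⇒ step 1: CDD ⇒ BB·DA·DA
    C ↦ BB
    D ↦ DA
    A ↦ C  (constrained at step 1)
    B ↦ DD  (constrained at step 1)

A->C, B->DD, C->BB, D->DA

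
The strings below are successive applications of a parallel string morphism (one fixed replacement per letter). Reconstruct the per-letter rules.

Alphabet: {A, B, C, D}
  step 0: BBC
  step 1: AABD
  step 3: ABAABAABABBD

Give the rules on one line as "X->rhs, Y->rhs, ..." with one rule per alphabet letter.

A->AB, B->A, C->BD, D->AC

  step 0 ⇒ step 1: BBC ⇒ A·A·BD
    B ↦ A
    C ↦ BD
    A ↦ AB  (constrained at step 1)
    D ↦ AC  (constrained at step 1)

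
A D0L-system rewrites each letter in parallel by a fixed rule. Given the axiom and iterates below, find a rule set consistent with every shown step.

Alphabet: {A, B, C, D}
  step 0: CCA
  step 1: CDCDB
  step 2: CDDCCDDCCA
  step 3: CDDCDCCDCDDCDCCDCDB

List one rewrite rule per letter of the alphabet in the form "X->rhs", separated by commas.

  step 2 ⇒ step 3: CDDCCDDCCA ⇒ CD·DC·DC·CD·CD·DC·DC·CD·CD·B
    A ↦ B
    C ↦ CD
    D ↦ DC
  step 1 ⇒ step 2: CDCDB ⇒ CD·DC·CD·DC·CA
    B ↦ CA

A->B, B->CA, C->CD, D->DC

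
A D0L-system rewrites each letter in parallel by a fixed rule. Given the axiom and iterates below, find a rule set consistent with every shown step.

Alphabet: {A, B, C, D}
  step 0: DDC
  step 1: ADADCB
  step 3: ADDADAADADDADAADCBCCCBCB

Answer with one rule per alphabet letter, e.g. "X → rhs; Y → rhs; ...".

  step 0 ⇒ step 1: DDC ⇒ AD·AD·CB
    C ↦ CB
    D ↦ AD
    A ↦ DA  (constrained at step 1)
    B ↦ CC  (constrained at step 1)

A->DA, B->CC, C->CB, D->AD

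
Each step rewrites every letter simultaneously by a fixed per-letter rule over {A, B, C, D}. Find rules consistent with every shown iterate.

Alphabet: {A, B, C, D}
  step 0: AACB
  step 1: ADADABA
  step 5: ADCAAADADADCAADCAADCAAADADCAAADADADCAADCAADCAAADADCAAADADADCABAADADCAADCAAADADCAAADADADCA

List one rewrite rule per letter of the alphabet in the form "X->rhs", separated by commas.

  step 0 ⇒ step 1: AACB ⇒ AD·AD·A·BA
    A ↦ AD
    B ↦ BA
    C ↦ A
    D ↦ CA  (constrained at step 1)

A->AD, B->BA, C->A, D->CA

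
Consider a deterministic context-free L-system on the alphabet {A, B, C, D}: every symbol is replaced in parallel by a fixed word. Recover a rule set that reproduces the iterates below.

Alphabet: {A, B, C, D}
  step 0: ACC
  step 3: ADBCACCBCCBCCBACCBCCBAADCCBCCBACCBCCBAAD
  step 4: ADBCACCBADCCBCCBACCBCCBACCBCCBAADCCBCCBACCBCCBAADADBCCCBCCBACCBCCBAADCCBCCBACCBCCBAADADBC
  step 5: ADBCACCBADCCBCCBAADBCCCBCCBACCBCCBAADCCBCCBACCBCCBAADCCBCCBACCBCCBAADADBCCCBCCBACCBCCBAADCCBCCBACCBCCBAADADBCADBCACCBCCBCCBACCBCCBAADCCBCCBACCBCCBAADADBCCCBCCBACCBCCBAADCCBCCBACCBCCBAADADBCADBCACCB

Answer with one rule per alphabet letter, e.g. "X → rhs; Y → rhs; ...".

A->AD, B->A, C->CCB, D->BC

  step 4 ⇒ step 5: ADBCACCBADCCBCCBACCBCCBACCBCCBAADCCBCCBACCBCCBAADADBCCCBCCBACCBCCBAADCCBCCBACCBCCBAADADBC ⇒ AD·BC·A·CCB·AD·CCB·CCB·A·AD·BC·CCB·CCB·A·CCB·CCB·A·AD·CCB·CCB·A·CCB·CCB·A·AD·CCB·CCB·A·CCB·CCB·A·AD·AD·BC·CCB·CCB·A·CCB·CCB·A·AD·CCB·CCB·A·CCB·CCB·A·AD·AD·BC·AD·BC·A·CCB·CCB·CCB·A·CCB·CCB·A·AD·CCB·CCB·A·CCB·CCB·A·AD·AD·BC·CCB·CCB·A·CCB·CCB·A·AD·CCB·CCB·A·CCB·CCB·A·AD·AD·BC·AD·BC·A·CCB
    A ↦ AD
    B ↦ A
    C ↦ CCB
    D ↦ BC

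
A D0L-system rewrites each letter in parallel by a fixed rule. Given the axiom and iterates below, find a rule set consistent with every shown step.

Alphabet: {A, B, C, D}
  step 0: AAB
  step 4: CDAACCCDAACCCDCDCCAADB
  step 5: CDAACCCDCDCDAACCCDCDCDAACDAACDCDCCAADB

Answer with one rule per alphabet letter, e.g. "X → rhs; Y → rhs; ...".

  step 4 ⇒ step 5: CDAACCCDAACCCDCDCCAADB ⇒ CD·AA·C·C·CD·CD·CD·AA·C·C·CD·CD·CD·AA·CD·AA·CD·CD·C·C·AA·DB
    A ↦ C
    B ↦ DB
    C ↦ CD
    D ↦ AA

A->C, B->DB, C->CD, D->AA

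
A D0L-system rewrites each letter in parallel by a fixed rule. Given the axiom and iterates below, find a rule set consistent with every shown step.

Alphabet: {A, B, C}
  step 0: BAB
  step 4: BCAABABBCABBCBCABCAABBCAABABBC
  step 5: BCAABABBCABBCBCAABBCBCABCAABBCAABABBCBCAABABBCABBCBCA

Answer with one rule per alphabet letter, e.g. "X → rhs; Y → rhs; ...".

A->AB, B->BC, C->A

  step 4 ⇒ step 5: BCAABABBCABBCBCABCAABBCAABABBC ⇒ BC·A·AB·AB·BC·AB·BC·BC·A·AB·BC·BC·A·BC·A·AB·BC·A·AB·AB·BC·BC·A·AB·AB·BC·AB·BC·BC·A
    A ↦ AB
    B ↦ BC
    C ↦ A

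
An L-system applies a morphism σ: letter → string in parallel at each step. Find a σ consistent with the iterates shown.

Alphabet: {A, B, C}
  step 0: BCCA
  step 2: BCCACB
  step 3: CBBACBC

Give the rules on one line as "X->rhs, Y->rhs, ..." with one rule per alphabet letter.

  step 2 ⇒ step 3: BCCACB ⇒ C·B·B·AC·B·C
    A ↦ AC
    B ↦ C
    C ↦ B

A->AC, B->C, C->B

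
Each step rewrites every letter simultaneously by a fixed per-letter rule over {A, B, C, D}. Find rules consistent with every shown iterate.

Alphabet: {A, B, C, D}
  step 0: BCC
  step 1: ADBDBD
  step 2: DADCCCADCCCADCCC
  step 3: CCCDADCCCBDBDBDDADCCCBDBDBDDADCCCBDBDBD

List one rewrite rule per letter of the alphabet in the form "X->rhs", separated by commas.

A->DAD, B->AD, C->BD, D->CCC

  step 2 ⇒ step 3: DADCCCADCCCADCCC ⇒ CCC·DAD·CCC·BD·BD·BD·DAD·CCC·BD·BD·BD·DAD·CCC·BD·BD·BD
    A ↦ DAD
    C ↦ BD
    D ↦ CCC
  step 0 ⇒ step 1: BCC ⇒ AD·BD·BD
    B ↦ AD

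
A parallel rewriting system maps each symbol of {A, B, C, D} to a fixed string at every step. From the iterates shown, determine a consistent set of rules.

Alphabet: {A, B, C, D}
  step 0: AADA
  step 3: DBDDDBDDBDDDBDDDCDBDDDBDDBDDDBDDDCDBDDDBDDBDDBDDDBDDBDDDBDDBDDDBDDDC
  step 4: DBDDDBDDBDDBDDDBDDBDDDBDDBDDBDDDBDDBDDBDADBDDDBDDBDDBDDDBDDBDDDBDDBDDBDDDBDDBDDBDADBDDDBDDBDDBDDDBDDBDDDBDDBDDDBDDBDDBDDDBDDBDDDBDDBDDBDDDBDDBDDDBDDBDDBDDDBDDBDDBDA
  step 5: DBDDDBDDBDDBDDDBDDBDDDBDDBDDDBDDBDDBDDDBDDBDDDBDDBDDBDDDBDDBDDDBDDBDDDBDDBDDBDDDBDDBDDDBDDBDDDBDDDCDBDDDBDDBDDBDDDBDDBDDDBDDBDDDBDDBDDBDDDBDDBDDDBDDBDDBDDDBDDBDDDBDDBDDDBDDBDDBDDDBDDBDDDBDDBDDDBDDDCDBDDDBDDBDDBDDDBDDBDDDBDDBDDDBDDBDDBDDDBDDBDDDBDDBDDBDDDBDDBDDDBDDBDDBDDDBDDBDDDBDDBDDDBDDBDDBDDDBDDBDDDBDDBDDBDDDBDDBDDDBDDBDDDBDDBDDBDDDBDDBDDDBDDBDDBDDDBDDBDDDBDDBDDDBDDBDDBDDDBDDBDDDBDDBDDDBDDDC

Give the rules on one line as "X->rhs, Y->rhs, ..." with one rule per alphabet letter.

A->DDC, B->D, C->A, D->DBD

  step 4 ⇒ step 5: DBDDDBDDBDDBDDDBDDBDDDBDDBDDBDDDBDDBDDBDADBDDDBDDBDDBDDDBDDBDDDBDDBDDBDDDBDDBDDBDADBDDDBDDBDDBDDDBDDBDDDBDDBDDDBDDBDDBDDDBDDBDDDBDDBDDBDDDBDDBDDDBDDBDDBDDDBDDBDDBDA ⇒ DBD·D·DBD·DBD·DBD·D·DBD·DBD·D·DBD·DBD·D·DBD·DBD·DBD·D·DBD·DBD·D·DBD·DBD·DBD·D·DBD·DBD·D·DBD·DBD·D·DBD·DBD·DBD·D·DBD·DBD·D·DBD·DBD·D·DBD·DDC·DBD·D·DBD·DBD·DBD·D·DBD·DBD·D·DBD·DBD·D·DBD·DBD·DBD·D·DBD·DBD·D·DBD·DBD·DBD·D·DBD·DBD·D·DBD·DBD·D·DBD·DBD·DBD·D·DBD·DBD·D·DBD·DBD·D·DBD·DDC·DBD·D·DBD·DBD·DBD·D·DBD·DBD·D·DBD·DBD·D·DBD·DBD·DBD·D·DBD·DBD·D·DBD·DBD·DBD·D·DBD·DBD·D·DBD·DBD·DBD·D·DBD·DBD·D·DBD·DBD·D·DBD·DBD·DBD·D·DBD·DBD·D·DBD·DBD·DBD·D·DBD·DBD·D·DBD·DBD·D·DBD·DBD·DBD·D·DBD·DBD·D·DBD·DBD·DBD·D·DBD·DBD·D·DBD·DBD·D·DBD·DBD·DBD·D·DBD·DBD·D·DBD·DBD·D·DBD·DDC
    A ↦ DDC
    B ↦ D
    D ↦ DBD
  step 3 ⇒ step 4: DBDDDBDDBDDDBDDDCDBDDDBDDBDDDBDDDCDBDDDBDDBDDBDDDBDDBDDDBDDBDDDBDDDC ⇒ DBD·D·DBD·DBD·DBD·D·DBD·DBD·D·DBD·DBD·DBD·D·DBD·DBD·DBD·A·DBD·D·DBD·DBD·DBD·D·DBD·DBD·D·DBD·DBD·DBD·D·DBD·DBD·DBD·A·DBD·D·DBD·DBD·DBD·D·DBD·DBD·D·DBD·DBD·D·DBD·DBD·DBD·D·DBD·DBD·D·DBD·DBD·DBD·D·DBD·DBD·D·DBD·DBD·DBD·D·DBD·DBD·DBD·A
    C ↦ A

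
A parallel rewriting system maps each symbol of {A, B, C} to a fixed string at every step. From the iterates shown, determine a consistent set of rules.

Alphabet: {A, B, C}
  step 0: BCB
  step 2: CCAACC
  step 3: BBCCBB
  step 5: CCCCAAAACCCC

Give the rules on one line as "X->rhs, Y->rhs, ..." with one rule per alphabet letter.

  step 2 ⇒ step 3: CCAACC ⇒ B·B·C·C·B·B
    A ↦ C
    C ↦ B
    B ↦ AA  (constrained at step 0)

A->C, B->AA, C->B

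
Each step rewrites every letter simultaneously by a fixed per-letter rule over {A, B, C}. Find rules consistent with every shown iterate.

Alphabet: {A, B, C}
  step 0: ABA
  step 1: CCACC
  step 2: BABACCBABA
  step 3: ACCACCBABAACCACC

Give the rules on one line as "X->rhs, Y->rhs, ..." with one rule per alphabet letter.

  step 2 ⇒ step 3: BABACCBABA ⇒ A·CC·A·CC·BA·BA·A·CC·A·CC
    A ↦ CC
    B ↦ A
    C ↦ BA

A->CC, B->A, C->BA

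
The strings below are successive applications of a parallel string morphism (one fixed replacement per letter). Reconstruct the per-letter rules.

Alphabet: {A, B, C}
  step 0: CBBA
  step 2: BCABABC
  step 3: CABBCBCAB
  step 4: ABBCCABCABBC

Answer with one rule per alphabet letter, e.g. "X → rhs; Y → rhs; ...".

A->B, B->C, C->AB

  step 3 ⇒ step 4: CABBCBCAB ⇒ AB·B·C·C·AB·C·AB·B·C
    A ↦ B
    B ↦ C
    C ↦ AB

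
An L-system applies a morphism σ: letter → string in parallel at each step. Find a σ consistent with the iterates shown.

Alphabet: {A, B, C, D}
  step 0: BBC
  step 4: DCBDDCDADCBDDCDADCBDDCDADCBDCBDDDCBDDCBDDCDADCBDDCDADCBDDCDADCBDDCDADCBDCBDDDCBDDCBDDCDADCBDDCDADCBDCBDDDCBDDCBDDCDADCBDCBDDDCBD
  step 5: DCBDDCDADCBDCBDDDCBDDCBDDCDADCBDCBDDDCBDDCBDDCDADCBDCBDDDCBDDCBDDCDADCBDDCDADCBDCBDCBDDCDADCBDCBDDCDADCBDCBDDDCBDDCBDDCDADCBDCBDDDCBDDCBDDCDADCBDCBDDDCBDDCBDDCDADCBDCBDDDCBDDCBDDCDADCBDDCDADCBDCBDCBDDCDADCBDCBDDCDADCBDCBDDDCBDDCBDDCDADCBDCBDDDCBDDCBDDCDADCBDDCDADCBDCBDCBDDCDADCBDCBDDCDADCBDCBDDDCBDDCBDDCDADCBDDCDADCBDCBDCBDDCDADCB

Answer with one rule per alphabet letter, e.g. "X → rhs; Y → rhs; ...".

  step 4 ⇒ step 5: DCBDDCDADCBDDCDADCBDDCDADCBDCBDDDCBDDCBDDCDADCBDDCDADCBDDCDADCBDDCDADCBDCBDDDCBDDCBDDCDADCBDDCDADCBDCBDDDCBDDCBDDCDADCBDCBDDDCBD ⇒ DCB·DD·CDA·DCB·DCB·DD·DCB·D·DCB·DD·CDA·DCB·DCB·DD·DCB·D·DCB·DD·CDA·DCB·DCB·DD·DCB·D·DCB·DD·CDA·DCB·DD·CDA·DCB·DCB·DCB·DD·CDA·DCB·DCB·DD·CDA·DCB·DCB·DD·DCB·D·DCB·DD·CDA·DCB·DCB·DD·DCB·D·DCB·DD·CDA·DCB·DCB·DD·DCB·D·DCB·DD·CDA·DCB·DCB·DD·DCB·D·DCB·DD·CDA·DCB·DD·CDA·DCB·DCB·DCB·DD·CDA·DCB·DCB·DD·CDA·DCB·DCB·DD·DCB·D·DCB·DD·CDA·DCB·DCB·DD·DCB·D·DCB·DD·CDA·DCB·DD·CDA·DCB·DCB·DCB·DD·CDA·DCB·DCB·DD·CDA·DCB·DCB·DD·DCB·D·DCB·DD·CDA·DCB·DD·CDA·DCB·DCB·DCB·DD·CDA·DCB
    A ↦ D
    B ↦ CDA
    C ↦ DD
    D ↦ DCB

A->D, B->CDA, C->DD, D->DCB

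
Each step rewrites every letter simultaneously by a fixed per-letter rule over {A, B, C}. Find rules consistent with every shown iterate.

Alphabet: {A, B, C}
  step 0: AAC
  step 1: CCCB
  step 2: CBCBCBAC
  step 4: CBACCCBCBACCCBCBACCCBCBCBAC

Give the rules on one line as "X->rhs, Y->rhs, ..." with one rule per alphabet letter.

  step 1 ⇒ step 2: CCCB ⇒ CB·CB·CB·AC
    B ↦ AC
    C ↦ CB
  step 0 ⇒ step 1: AAC ⇒ C·C·CB
    A ↦ C

A->C, B->AC, C->CB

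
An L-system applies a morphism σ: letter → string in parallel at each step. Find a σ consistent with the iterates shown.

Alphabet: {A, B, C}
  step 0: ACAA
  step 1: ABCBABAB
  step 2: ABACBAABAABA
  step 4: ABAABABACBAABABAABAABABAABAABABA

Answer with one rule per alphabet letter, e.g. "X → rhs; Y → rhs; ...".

  step 1 ⇒ step 2: ABCBABAB ⇒ AB·A·CB·A·AB·A·AB·A
    A ↦ AB
    B ↦ A
    C ↦ CB

A->AB, B->A, C->CB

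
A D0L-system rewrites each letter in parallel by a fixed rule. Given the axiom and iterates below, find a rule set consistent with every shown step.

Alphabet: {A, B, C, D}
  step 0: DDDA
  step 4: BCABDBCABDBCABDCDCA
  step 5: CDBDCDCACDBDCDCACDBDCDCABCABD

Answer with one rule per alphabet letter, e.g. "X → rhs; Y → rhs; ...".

A->D, B->CD, C->B, D->CA

  step 4 ⇒ step 5: BCABDBCABDBCABDCDCA ⇒ CD·B·D·CD·CA·CD·B·D·CD·CA·CD·B·D·CD·CA·B·CA·B·D
    A ↦ D
    B ↦ CD
    C ↦ B
    D ↦ CA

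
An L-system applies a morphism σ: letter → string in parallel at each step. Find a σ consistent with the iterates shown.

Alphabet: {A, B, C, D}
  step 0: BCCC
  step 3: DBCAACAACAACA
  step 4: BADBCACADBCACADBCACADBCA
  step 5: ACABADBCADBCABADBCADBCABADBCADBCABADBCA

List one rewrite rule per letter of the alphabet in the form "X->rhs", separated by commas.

A->CA, B->A, C->DB, D->B

  step 4 ⇒ step 5: BADBCACADBCACADBCACADBCA ⇒ A·CA·B·A·DB·CA·DB·CA·B·A·DB·CA·DB·CA·B·A·DB·CA·DB·CA·B·A·DB·CA
    A ↦ CA
    B ↦ A
    C ↦ DB
    D ↦ B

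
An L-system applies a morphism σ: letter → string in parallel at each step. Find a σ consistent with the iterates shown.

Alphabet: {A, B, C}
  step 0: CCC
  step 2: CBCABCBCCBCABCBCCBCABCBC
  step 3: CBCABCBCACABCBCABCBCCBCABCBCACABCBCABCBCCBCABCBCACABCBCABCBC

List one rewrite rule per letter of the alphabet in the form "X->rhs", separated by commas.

A->AC, B->AB, C->CBC

  step 2 ⇒ step 3: CBCABCBCCBCABCBCCBCABCBC ⇒ CBC·AB·CBC·AC·AB·CBC·AB·CBC·CBC·AB·CBC·AC·AB·CBC·AB·CBC·CBC·AB·CBC·AC·AB·CBC·AB·CBC
    A ↦ AC
    B ↦ AB
    C ↦ CBC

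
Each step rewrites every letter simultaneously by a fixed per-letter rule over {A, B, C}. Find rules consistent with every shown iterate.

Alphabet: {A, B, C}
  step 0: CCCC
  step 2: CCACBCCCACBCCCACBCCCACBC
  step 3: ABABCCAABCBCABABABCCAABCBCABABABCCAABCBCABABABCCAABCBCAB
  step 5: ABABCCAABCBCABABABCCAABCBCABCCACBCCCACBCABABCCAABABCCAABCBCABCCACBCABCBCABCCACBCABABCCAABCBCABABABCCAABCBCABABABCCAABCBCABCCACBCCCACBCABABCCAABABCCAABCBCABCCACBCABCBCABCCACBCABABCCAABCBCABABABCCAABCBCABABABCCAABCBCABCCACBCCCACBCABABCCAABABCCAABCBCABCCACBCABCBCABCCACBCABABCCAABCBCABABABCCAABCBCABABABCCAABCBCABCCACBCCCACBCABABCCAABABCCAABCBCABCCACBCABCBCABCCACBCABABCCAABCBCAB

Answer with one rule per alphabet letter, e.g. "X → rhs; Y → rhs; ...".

A->CCA, B->CBC, C->AB

  step 2 ⇒ step 3: CCACBCCCACBCCCACBCCCACBC ⇒ AB·AB·CCA·AB·CBC·AB·AB·AB·CCA·AB·CBC·AB·AB·AB·CCA·AB·CBC·AB·AB·AB·CCA·AB·CBC·AB
    A ↦ CCA
    B ↦ CBC
    C ↦ AB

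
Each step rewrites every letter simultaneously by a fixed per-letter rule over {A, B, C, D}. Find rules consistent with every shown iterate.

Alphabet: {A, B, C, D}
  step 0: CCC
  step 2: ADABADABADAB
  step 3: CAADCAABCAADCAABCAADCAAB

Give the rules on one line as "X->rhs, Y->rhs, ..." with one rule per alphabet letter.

A->CA, B->AB, C->DB, D->AD

  step 2 ⇒ step 3: ADABADABADAB ⇒ CA·AD·CA·AB·CA·AD·CA·AB·CA·AD·CA·AB
    A ↦ CA
    B ↦ AB
    D ↦ AD
    C ↦ DB  (constrained at step 0)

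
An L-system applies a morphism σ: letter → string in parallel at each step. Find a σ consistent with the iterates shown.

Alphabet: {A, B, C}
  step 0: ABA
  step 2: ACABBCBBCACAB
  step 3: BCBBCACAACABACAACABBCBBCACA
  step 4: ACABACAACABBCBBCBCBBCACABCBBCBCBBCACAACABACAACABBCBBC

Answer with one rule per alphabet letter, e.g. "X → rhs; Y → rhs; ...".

  step 3 ⇒ step 4: BCBBCACAACABACAACABBCBBCACA ⇒ ACA·B·ACA·ACA·B·BC·B·BC·BC·B·BC·ACA·BC·B·BC·BC·B·BC·ACA·ACA·B·ACA·ACA·B·BC·B·BC
    A ↦ BC
    B ↦ ACA
    C ↦ B

A->BC, B->ACA, C->B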